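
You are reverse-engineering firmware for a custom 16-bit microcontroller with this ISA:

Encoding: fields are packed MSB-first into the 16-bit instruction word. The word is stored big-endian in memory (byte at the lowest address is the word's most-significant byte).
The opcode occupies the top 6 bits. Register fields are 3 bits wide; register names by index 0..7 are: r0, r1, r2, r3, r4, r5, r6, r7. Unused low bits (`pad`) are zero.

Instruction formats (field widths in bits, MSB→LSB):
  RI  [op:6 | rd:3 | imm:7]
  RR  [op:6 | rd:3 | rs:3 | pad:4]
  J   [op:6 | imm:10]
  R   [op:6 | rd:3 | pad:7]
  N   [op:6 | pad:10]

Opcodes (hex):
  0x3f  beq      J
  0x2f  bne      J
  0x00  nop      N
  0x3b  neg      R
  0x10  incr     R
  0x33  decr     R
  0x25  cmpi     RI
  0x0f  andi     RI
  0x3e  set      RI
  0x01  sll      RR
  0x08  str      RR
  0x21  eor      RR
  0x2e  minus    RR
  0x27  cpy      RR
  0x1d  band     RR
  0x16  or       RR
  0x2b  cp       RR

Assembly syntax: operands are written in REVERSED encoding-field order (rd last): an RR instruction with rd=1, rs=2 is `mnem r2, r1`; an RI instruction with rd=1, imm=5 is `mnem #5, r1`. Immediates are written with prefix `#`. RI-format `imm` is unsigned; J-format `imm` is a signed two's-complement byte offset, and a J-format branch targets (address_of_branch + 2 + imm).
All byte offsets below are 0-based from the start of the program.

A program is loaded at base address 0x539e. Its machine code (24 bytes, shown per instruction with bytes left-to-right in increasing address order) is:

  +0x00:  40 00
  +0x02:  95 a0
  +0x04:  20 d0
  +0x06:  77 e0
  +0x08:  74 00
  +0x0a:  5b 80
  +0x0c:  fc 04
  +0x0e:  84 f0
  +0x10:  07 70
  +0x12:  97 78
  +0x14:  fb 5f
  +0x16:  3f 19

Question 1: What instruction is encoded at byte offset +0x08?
+0x08: 74 00 ⇒ word 0x7400 (big)
  opcode bits[15:10]=0x1d: band/RR
  [9:7] rd=0 = r0
  [6:4] rs=0 = r0

band r0, r0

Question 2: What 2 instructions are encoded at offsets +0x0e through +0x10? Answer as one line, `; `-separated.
eor r7, r1; sll r7, r6

off 0x0e: read 84 f0 as big → 0x84f0
  opcode bits[15:10]=0x21: eor/RR
  rd@[9:7]=0x1 ⇒ r1
  rs@[6:4]=0x7 ⇒ r7
off 0x10: read 07 70 as big → 0x0770
  opcode bits[15:10]=0x1: sll/RR
  rd@[9:7]=0x6 ⇒ r6
  rs@[6:4]=0x7 ⇒ r7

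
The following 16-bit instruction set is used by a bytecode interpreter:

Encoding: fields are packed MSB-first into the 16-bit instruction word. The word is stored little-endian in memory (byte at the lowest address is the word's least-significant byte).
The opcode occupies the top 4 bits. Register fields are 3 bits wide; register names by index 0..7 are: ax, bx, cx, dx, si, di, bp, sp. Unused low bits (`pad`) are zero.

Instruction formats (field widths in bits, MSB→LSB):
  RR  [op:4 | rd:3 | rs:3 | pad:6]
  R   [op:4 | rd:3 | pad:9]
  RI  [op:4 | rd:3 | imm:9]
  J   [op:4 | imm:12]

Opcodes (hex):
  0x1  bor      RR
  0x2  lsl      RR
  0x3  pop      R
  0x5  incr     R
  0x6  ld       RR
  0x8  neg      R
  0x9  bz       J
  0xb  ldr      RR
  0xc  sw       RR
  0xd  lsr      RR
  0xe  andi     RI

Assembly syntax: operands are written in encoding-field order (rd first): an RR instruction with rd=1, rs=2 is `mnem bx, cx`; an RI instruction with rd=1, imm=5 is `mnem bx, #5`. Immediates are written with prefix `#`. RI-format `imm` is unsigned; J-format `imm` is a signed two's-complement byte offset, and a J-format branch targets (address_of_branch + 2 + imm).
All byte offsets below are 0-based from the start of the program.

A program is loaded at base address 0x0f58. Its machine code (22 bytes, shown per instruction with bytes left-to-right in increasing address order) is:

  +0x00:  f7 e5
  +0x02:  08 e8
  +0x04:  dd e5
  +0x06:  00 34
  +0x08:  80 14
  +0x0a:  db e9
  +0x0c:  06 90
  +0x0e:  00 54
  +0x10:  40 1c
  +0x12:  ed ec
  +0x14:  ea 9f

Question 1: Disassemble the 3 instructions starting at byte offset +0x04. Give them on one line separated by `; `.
+0x04: dd e5 ⇒ word 0xe5dd (little)
  op=0xe5dd>>12=0xe ⇒ andi (RI)
  rd: (w>>9)&0x7=0x2 → cx
  imm: (w>>0)&0x1ff=0x1dd → #477
+0x06: 00 34 ⇒ word 0x3400 (little)
  op=0x3400>>12=0x3 ⇒ pop (R)
  rd: (w>>9)&0x7=0x2 → cx
+0x08: 80 14 ⇒ word 0x1480 (little)
  op=0x1480>>12=0x1 ⇒ bor (RR)
  rd: (w>>9)&0x7=0x2 → cx
  rs: (w>>6)&0x7=0x2 → cx

andi cx, #477; pop cx; bor cx, cx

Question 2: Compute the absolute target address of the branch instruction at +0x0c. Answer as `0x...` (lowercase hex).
0x0f6c

off 0x0c: read 06 90 as little → 0x9006
  top 4b → 0x9 → bz [J]
  imm@[11:0]=0x6 ⇒ #6
  target = base 0x0f58 + off 0x0c + 2 + imm 6 = 0x0f6c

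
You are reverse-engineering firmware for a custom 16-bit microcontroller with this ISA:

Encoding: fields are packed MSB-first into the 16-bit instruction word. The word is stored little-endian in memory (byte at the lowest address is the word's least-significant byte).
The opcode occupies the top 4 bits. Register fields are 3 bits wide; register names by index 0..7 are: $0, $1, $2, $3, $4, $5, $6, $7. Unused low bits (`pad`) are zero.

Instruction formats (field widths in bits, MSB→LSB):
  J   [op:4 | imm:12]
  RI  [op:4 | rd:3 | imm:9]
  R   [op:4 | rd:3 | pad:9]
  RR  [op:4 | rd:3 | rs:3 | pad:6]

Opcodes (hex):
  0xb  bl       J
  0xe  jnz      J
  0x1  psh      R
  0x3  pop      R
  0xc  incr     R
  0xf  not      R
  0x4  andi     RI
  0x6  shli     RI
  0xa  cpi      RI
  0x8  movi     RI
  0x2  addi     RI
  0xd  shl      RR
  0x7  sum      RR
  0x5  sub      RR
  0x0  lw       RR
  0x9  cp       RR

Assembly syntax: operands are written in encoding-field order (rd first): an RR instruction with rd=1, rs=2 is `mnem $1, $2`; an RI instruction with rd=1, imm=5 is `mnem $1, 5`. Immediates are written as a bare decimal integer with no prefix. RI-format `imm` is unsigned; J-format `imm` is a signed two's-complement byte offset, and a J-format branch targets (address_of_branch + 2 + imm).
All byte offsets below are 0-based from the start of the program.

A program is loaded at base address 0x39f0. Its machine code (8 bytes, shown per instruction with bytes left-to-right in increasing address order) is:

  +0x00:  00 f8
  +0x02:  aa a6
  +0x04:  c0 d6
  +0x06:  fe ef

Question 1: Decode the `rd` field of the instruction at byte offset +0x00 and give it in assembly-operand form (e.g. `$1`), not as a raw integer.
$4

off 0x00: read 00 f8 as little → 0xf800
  opcode bits[15:12]=0xf: not/R
  [11:9] rd=4 = $4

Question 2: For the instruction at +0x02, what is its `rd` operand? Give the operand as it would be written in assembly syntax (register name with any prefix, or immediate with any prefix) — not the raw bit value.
@+02  little-endian(aa a6) = 0xa6aa
  op=0xa6aa>>12=0xa ⇒ cpi (RI)
  rd@[11:9]=0x3 ⇒ $3
  imm@[8:0]=0xaa ⇒ 170

$3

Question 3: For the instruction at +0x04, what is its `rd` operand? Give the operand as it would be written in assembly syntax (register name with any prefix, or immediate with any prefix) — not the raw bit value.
$3

[04] c0 d6 → 0xd6c0
  top 4b → 0xd → shl [RR]
  rd: (w>>9)&0x7=0x3 → $3
  rs: (w>>6)&0x7=0x3 → $3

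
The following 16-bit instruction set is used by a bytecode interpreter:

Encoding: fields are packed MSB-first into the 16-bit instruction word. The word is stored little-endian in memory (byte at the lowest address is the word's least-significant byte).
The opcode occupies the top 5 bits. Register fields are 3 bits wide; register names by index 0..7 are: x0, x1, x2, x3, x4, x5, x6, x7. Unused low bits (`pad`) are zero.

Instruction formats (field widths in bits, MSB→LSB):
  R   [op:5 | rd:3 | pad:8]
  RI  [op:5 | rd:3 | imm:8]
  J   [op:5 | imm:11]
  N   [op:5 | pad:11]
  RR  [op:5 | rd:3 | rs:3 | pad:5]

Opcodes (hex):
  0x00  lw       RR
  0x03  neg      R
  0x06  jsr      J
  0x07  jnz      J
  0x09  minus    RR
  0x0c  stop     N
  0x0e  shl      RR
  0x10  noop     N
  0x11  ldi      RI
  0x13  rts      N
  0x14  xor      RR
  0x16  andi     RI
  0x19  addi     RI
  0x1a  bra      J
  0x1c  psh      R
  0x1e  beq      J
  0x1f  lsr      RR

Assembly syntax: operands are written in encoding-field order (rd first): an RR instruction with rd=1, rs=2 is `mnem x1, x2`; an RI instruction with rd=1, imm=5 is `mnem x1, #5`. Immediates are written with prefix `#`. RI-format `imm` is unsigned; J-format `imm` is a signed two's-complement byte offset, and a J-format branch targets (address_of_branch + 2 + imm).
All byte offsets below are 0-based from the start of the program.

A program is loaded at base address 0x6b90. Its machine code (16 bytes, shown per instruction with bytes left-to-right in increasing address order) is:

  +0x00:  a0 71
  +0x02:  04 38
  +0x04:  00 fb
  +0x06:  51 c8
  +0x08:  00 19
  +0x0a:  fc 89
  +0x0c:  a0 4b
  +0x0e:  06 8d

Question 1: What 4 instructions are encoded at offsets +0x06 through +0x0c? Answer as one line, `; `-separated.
addi x0, #81; neg x1; ldi x1, #252; minus x3, x5

off 0x06: read 51 c8 as little → 0xc851
  op=0xc851>>11=0x19 ⇒ addi (RI)
  rd: (w>>8)&0x7=0x0 → x0
  imm: (w>>0)&0xff=0x51 → #81
off 0x08: read 00 19 as little → 0x1900
  op=0x1900>>11=0x3 ⇒ neg (R)
  rd: (w>>8)&0x7=0x1 → x1
off 0x0a: read fc 89 as little → 0x89fc
  op=0x89fc>>11=0x11 ⇒ ldi (RI)
  rd: (w>>8)&0x7=0x1 → x1
  imm: (w>>0)&0xff=0xfc → #252
off 0x0c: read a0 4b as little → 0x4ba0
  op=0x4ba0>>11=0x9 ⇒ minus (RR)
  rd: (w>>8)&0x7=0x3 → x3
  rs: (w>>5)&0x7=0x5 → x5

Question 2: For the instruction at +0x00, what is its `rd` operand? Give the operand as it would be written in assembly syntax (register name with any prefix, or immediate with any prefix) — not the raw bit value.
x1

[00] a0 71 → 0x71a0
  opcode bits[15:11]=0xe: shl/RR
  [10:8] rd=1 = x1
  [7:5] rs=5 = x5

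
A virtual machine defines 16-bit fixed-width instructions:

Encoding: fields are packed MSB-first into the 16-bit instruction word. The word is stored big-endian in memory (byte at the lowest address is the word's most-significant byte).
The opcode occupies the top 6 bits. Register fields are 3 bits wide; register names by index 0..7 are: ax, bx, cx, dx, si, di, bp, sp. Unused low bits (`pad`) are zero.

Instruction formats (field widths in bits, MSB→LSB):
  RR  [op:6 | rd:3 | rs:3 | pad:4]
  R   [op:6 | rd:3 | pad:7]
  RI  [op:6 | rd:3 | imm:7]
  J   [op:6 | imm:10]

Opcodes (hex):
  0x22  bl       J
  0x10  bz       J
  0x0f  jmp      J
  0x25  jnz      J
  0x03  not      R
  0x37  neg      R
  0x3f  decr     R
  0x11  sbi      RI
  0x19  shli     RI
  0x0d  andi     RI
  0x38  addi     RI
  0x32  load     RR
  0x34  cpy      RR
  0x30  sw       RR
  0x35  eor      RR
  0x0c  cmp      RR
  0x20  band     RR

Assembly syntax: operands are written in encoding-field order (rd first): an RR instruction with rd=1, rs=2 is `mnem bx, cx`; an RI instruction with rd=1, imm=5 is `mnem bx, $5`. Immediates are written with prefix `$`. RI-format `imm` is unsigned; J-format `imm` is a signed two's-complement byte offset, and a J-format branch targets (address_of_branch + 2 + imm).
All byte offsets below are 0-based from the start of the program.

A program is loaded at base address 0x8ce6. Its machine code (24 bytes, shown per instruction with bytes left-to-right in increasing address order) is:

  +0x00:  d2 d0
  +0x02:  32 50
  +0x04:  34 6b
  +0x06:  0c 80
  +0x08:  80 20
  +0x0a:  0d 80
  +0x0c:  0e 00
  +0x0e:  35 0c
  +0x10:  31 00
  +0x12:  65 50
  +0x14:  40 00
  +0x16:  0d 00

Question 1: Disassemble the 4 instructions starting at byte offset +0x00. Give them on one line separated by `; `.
+0x00: d2 d0 ⇒ word 0xd2d0 (big)
  opcode bits[15:10]=0x34: cpy/RR
  [9:7] rd=5 = di
  [6:4] rs=5 = di
+0x02: 32 50 ⇒ word 0x3250 (big)
  opcode bits[15:10]=0xc: cmp/RR
  [9:7] rd=4 = si
  [6:4] rs=5 = di
+0x04: 34 6b ⇒ word 0x346b (big)
  opcode bits[15:10]=0xd: andi/RI
  [9:7] rd=0 = ax
  [6:0] imm=107 = $107
+0x06: 0c 80 ⇒ word 0x0c80 (big)
  opcode bits[15:10]=0x3: not/R
  [9:7] rd=1 = bx

cpy di, di; cmp si, di; andi ax, $107; not bx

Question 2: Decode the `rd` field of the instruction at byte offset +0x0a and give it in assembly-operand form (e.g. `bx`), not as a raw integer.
@+0a  big-endian(0d 80) = 0x0d80
  op=0x0d80>>10=0x3 ⇒ not (R)
  rd: (w>>7)&0x7=0x3 → dx

dx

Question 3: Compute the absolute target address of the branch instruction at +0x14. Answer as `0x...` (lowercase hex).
+0x14: 40 00 ⇒ word 0x4000 (big)
  op=0x4000>>10=0x10 ⇒ bz (J)
  imm@[9:0]=0x0 ⇒ $0
  target = base 0x8ce6 + off 0x14 + 2 + imm 0 = 0x8cfc

0x8cfc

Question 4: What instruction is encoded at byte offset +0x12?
shli cx, $80

[12] 65 50 → 0x6550
  top 6b → 0x19 → shli [RI]
  rd@[9:7]=0x2 ⇒ cx
  imm@[6:0]=0x50 ⇒ $80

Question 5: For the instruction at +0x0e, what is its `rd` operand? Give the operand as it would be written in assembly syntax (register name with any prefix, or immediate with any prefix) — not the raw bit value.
off 0x0e: read 35 0c as big → 0x350c
  op=0x350c>>10=0xd ⇒ andi (RI)
  rd@[9:7]=0x2 ⇒ cx
  imm@[6:0]=0xc ⇒ $12

cx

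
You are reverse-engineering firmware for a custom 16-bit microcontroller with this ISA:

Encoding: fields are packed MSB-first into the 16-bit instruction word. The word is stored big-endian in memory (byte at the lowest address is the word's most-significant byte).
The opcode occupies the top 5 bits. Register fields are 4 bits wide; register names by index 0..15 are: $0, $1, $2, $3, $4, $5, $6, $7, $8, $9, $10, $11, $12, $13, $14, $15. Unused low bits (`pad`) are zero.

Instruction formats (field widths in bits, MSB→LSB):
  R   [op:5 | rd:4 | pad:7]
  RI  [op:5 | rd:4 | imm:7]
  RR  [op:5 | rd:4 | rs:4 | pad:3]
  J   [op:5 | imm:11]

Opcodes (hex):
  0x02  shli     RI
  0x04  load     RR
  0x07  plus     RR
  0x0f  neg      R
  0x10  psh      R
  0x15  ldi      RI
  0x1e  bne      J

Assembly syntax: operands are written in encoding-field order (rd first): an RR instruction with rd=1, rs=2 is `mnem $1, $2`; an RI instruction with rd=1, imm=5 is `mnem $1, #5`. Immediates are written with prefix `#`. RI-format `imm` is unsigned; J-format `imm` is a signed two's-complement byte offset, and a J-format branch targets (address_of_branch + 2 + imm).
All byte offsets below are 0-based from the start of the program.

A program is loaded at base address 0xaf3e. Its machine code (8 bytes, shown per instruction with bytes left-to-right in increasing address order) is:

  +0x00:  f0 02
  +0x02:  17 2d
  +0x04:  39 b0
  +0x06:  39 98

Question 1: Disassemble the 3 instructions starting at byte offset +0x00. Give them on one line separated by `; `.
bne #2; shli $14, #45; plus $3, $6

@+00  big-endian(f0 02) = 0xf002
  opcode bits[15:11]=0x1e: bne/J
  imm: (w>>0)&0x7ff=0x2 → #2
@+02  big-endian(17 2d) = 0x172d
  opcode bits[15:11]=0x2: shli/RI
  rd: (w>>7)&0xf=0xe → $14
  imm: (w>>0)&0x7f=0x2d → #45
@+04  big-endian(39 b0) = 0x39b0
  opcode bits[15:11]=0x7: plus/RR
  rd: (w>>7)&0xf=0x3 → $3
  rs: (w>>3)&0xf=0x6 → $6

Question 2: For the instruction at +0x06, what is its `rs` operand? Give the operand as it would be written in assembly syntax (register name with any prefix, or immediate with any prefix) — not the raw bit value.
$3

+0x06: 39 98 ⇒ word 0x3998 (big)
  top 5b → 0x7 → plus [RR]
  rd: (w>>7)&0xf=0x3 → $3
  rs: (w>>3)&0xf=0x3 → $3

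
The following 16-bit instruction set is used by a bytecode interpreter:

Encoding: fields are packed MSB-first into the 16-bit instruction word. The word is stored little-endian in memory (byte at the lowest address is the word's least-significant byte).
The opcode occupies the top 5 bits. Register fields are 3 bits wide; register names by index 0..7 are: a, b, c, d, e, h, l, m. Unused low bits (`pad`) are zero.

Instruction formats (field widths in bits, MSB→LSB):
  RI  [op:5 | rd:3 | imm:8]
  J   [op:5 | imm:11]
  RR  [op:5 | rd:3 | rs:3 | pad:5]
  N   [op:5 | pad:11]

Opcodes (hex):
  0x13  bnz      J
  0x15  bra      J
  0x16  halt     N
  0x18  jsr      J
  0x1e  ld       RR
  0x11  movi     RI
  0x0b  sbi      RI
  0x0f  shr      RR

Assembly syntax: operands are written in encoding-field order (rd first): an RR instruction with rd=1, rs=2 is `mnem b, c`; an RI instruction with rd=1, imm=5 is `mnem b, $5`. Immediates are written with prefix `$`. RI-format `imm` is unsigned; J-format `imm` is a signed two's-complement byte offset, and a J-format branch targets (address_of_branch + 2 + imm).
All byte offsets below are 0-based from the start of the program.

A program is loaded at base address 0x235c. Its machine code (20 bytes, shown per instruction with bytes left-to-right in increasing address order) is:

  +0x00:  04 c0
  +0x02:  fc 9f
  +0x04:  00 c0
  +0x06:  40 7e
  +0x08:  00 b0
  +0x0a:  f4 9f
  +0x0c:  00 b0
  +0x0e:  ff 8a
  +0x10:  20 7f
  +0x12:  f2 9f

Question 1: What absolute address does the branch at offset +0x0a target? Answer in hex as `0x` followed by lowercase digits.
0x235c

@+0a  little-endian(f4 9f) = 0x9ff4
  top 5b → 0x13 → bnz [J]
  imm@[10:0]=0x7f4 (s11→-12) ⇒ $-12
  target = base 0x235c + off 0x0a + 2 + imm -12 = 0x235c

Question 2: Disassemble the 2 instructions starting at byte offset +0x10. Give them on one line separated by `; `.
off 0x10: read 20 7f as little → 0x7f20
  top 5b → 0xf → shr [RR]
  rd: (w>>8)&0x7=0x7 → m
  rs: (w>>5)&0x7=0x1 → b
off 0x12: read f2 9f as little → 0x9ff2
  top 5b → 0x13 → bnz [J]
  imm: (w>>0)&0x7ff=0x7f2 (s11→-14) → $-14

shr m, b; bnz $-14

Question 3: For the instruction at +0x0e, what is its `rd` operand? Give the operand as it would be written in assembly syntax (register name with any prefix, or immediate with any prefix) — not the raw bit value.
+0x0e: ff 8a ⇒ word 0x8aff (little)
  op=0x8aff>>11=0x11 ⇒ movi (RI)
  rd: (w>>8)&0x7=0x2 → c
  imm: (w>>0)&0xff=0xff → $255

c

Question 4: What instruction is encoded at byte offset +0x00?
@+00  little-endian(04 c0) = 0xc004
  opcode bits[15:11]=0x18: jsr/J
  [10:0] imm=4 = $4

jsr $4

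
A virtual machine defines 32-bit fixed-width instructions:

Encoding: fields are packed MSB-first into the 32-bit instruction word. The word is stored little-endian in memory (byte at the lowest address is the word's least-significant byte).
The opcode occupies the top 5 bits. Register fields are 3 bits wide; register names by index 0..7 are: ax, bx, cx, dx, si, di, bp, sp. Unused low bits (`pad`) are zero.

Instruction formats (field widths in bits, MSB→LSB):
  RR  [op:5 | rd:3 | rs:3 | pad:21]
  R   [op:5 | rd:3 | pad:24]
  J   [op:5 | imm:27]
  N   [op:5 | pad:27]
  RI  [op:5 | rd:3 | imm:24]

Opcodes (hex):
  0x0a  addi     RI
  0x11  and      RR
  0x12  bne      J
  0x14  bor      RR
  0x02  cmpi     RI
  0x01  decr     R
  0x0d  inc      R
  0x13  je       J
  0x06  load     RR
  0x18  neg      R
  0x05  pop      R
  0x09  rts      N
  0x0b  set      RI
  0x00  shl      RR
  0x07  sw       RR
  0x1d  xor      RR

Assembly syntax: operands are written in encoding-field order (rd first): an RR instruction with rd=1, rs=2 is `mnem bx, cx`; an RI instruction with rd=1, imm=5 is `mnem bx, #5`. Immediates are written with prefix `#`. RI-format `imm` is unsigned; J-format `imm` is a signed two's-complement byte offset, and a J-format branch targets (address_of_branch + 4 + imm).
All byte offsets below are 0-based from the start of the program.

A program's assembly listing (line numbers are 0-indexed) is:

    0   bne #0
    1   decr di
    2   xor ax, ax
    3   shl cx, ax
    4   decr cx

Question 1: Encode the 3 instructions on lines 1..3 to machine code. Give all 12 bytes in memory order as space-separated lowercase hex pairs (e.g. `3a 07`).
1. decr fields op=0x1:5|rd=5:3|pad=0:24 → word 0d000000h → 00 00 00 0d
2. xor fields op=0x1d:5|rd=0:3|rs=0:3|pad=0:21 → word e8000000h → 00 00 00 e8
3. shl fields op=0x0:5|rd=2:3|rs=0:3|pad=0:21 → word 02000000h → 00 00 00 02

00 00 00 0d 00 00 00 e8 00 00 00 02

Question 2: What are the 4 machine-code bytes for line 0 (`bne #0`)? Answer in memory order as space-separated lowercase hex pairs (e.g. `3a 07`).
00 00 00 90

line 0 (bne): pack op=0x12:5|imm=0:27 = 0x90000000; little→ 00 00 00 90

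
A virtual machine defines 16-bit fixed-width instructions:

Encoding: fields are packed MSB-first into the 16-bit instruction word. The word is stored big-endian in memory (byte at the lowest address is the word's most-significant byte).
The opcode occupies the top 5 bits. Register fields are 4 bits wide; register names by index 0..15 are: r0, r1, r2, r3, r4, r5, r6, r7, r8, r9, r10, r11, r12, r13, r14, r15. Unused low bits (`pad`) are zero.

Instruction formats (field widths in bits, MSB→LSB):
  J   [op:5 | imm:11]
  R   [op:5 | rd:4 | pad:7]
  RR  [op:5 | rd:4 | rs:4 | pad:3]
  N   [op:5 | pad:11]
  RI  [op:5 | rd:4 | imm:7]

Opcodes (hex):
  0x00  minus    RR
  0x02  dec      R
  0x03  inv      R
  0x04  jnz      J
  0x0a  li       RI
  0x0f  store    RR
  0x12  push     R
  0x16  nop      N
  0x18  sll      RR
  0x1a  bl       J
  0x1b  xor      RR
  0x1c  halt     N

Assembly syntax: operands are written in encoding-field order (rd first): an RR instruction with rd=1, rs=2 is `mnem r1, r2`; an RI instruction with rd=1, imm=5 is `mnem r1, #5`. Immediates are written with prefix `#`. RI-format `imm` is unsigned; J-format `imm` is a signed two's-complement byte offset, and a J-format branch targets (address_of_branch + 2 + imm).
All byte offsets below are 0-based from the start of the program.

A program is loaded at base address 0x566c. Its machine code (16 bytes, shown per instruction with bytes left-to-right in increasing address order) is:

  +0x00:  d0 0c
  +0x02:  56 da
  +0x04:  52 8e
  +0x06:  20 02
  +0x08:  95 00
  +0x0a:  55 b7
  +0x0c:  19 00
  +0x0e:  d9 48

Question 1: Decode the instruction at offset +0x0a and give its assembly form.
+0x0a: 55 b7 ⇒ word 0x55b7 (big)
  top 5b → 0xa → li [RI]
  rd@[10:7]=0xb ⇒ r11
  imm@[6:0]=0x37 ⇒ #55

li r11, #55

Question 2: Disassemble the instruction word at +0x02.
@+02  big-endian(56 da) = 0x56da
  top 5b → 0xa → li [RI]
  rd: (w>>7)&0xf=0xd → r13
  imm: (w>>0)&0x7f=0x5a → #90

li r13, #90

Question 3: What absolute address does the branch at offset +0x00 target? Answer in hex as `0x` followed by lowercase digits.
0x567a

+0x00: d0 0c ⇒ word 0xd00c (big)
  op=0xd00c>>11=0x1a ⇒ bl (J)
  imm@[10:0]=0xc ⇒ #12
  target = base 0x566c + off 0x00 + 2 + imm 12 = 0x567a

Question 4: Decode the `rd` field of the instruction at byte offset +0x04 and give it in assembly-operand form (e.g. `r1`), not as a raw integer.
+0x04: 52 8e ⇒ word 0x528e (big)
  opcode bits[15:11]=0xa: li/RI
  rd: (w>>7)&0xf=0x5 → r5
  imm: (w>>0)&0x7f=0xe → #14

r5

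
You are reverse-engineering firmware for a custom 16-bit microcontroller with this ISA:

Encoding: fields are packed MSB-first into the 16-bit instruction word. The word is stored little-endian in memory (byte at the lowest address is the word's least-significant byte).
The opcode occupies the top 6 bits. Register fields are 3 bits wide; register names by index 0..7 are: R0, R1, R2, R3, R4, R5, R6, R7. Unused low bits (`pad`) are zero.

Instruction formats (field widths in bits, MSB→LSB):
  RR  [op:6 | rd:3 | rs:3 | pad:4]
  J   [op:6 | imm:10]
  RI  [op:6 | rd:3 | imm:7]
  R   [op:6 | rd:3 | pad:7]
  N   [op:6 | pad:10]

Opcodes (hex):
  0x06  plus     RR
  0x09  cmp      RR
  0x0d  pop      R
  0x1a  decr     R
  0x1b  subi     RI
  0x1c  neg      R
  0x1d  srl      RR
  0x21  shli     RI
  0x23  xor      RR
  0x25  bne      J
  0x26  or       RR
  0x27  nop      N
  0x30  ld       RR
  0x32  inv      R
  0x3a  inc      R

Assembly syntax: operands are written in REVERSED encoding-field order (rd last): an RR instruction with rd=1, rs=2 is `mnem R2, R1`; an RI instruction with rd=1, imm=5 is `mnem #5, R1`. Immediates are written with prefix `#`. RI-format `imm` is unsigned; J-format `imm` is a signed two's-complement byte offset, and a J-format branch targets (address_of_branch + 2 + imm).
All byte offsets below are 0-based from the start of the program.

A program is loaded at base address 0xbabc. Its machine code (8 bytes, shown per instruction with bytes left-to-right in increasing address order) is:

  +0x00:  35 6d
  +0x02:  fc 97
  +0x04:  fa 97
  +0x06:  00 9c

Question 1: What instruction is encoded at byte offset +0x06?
nop

[06] 00 9c → 0x9c00
  top 6b → 0x27 → nop [N]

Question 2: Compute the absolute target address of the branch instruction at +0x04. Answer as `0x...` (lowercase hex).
off 0x04: read fa 97 as little → 0x97fa
  opcode bits[15:10]=0x25: bne/J
  imm@[9:0]=0x3fa (s10→-6) ⇒ #-6
  target = base 0xbabc + off 0x04 + 2 + imm -6 = 0xbabc

0xbabc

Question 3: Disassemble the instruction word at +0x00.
subi #53, R2

@+00  little-endian(35 6d) = 0x6d35
  opcode bits[15:10]=0x1b: subi/RI
  rd@[9:7]=0x2 ⇒ R2
  imm@[6:0]=0x35 ⇒ #53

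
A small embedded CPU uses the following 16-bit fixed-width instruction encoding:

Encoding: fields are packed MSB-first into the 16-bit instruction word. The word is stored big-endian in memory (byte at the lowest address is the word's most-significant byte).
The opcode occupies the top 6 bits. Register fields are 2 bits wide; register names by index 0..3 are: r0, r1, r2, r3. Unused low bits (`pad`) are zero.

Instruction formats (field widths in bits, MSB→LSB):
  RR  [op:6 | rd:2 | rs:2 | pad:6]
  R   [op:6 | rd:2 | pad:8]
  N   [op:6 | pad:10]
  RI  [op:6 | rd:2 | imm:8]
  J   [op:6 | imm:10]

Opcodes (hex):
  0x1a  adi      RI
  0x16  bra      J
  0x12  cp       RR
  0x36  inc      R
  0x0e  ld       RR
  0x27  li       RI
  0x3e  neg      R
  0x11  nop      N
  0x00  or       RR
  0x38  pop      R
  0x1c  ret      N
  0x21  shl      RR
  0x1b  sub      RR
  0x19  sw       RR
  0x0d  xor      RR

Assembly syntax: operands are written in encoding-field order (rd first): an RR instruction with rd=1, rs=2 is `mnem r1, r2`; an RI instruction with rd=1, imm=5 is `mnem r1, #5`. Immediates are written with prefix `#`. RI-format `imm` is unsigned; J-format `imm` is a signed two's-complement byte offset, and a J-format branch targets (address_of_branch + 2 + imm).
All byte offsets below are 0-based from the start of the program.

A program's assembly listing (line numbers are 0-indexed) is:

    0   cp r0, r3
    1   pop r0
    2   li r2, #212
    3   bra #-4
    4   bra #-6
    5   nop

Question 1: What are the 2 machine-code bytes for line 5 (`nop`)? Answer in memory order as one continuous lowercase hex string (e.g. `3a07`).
5. nop fields op=0x11:6|pad=0:10 → word 4400h → 44 00

4400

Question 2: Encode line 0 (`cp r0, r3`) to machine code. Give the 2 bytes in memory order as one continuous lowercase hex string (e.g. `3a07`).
L0: cp op=0x12:6|rd=0:2|rs=3:2|pad=0:6 ⇒ 0x48c0 ⇒ big 48 c0

48c0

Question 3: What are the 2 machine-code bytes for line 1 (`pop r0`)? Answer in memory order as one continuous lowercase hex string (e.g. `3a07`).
line 1 (pop): pack op=0x38:6|rd=0:2|pad=0:8 = 0xe000; big→ e0 00

e000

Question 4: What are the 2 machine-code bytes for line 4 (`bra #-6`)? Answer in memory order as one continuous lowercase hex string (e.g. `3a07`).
4. bra fields op=0x16:6|imm=-6:10 → word 5bfah → 5b fa

5bfa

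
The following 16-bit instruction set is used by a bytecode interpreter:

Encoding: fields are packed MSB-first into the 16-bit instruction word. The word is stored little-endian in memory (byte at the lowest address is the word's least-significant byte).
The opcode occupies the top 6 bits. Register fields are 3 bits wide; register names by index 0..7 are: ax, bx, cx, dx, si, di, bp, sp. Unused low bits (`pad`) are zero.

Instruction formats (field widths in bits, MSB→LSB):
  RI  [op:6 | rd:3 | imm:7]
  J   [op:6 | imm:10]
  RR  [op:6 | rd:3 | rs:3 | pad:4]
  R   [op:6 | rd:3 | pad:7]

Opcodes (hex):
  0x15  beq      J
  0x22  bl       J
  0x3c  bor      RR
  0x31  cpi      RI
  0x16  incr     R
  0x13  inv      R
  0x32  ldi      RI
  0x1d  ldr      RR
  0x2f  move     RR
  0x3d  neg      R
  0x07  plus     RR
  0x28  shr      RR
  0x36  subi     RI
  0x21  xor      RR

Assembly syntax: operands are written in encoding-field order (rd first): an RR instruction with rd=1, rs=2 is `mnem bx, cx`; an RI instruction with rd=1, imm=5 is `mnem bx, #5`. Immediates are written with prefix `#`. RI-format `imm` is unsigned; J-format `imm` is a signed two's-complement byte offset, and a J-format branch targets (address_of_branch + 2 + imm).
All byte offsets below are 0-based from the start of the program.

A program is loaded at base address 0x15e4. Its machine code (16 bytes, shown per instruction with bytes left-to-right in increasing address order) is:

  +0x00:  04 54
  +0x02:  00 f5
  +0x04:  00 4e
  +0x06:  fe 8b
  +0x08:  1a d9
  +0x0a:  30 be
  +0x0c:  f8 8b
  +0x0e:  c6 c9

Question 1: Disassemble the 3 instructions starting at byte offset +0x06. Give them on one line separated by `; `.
+0x06: fe 8b ⇒ word 0x8bfe (little)
  op=0x8bfe>>10=0x22 ⇒ bl (J)
  imm: (w>>0)&0x3ff=0x3fe (s10→-2) → #-2
+0x08: 1a d9 ⇒ word 0xd91a (little)
  op=0xd91a>>10=0x36 ⇒ subi (RI)
  rd: (w>>7)&0x7=0x2 → cx
  imm: (w>>0)&0x7f=0x1a → #26
+0x0a: 30 be ⇒ word 0xbe30 (little)
  op=0xbe30>>10=0x2f ⇒ move (RR)
  rd: (w>>7)&0x7=0x4 → si
  rs: (w>>4)&0x7=0x3 → dx

bl #-2; subi cx, #26; move si, dx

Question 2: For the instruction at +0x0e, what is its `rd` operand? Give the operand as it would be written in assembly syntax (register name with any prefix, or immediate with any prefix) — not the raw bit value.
[0e] c6 c9 → 0xc9c6
  opcode bits[15:10]=0x32: ldi/RI
  [9:7] rd=3 = dx
  [6:0] imm=70 = #70

dx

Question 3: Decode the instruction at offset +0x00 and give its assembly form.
beq #4

+0x00: 04 54 ⇒ word 0x5404 (little)
  top 6b → 0x15 → beq [J]
  imm@[9:0]=0x4 ⇒ #4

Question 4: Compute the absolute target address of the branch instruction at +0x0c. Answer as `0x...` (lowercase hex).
+0x0c: f8 8b ⇒ word 0x8bf8 (little)
  opcode bits[15:10]=0x22: bl/J
  imm@[9:0]=0x3f8 (s10→-8) ⇒ #-8
  target = base 0x15e4 + off 0x0c + 2 + imm -8 = 0x15ea

0x15ea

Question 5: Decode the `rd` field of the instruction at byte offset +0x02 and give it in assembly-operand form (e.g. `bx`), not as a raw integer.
cx

+0x02: 00 f5 ⇒ word 0xf500 (little)
  op=0xf500>>10=0x3d ⇒ neg (R)
  rd@[9:7]=0x2 ⇒ cx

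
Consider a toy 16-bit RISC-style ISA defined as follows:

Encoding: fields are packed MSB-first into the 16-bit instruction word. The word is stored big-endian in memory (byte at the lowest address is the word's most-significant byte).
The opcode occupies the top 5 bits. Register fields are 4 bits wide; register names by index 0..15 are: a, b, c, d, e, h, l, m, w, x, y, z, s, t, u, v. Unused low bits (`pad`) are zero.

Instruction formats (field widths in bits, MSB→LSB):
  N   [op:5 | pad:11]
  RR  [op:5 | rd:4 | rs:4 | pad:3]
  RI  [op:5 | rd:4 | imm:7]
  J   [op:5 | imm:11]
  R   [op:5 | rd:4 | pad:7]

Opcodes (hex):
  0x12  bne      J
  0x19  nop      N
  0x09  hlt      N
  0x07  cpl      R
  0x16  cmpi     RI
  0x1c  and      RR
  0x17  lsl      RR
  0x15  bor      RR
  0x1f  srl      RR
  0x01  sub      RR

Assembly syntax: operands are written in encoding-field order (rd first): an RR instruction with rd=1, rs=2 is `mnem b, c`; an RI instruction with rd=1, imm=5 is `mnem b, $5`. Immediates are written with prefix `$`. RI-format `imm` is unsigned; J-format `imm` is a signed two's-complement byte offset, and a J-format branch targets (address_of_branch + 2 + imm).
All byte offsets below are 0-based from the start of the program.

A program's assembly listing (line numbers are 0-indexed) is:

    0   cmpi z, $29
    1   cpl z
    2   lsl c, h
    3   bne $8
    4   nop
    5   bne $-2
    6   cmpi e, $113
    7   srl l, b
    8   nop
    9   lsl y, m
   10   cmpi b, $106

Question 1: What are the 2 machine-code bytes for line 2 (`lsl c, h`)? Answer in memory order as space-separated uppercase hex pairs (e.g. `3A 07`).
B9 28

2. lsl fields op=0x17:5|rd=2:4|rs=5:4|pad=0:3 → word b928h → b9 28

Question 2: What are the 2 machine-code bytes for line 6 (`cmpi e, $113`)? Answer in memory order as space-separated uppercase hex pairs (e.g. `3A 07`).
line 6 (cmpi): pack op=0x16:5|rd=4:4|imm=113:7 = 0xb271; big→ b2 71

B2 71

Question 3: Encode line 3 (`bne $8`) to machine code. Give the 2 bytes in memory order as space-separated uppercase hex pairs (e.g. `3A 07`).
L3: bne op=0x12:5|imm=8:11 ⇒ 0x9008 ⇒ big 90 08

90 08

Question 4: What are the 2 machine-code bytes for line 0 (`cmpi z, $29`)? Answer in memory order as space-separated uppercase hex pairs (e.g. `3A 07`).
B5 9D

0. cmpi fields op=0x16:5|rd=11:4|imm=29:7 → word b59dh → b5 9d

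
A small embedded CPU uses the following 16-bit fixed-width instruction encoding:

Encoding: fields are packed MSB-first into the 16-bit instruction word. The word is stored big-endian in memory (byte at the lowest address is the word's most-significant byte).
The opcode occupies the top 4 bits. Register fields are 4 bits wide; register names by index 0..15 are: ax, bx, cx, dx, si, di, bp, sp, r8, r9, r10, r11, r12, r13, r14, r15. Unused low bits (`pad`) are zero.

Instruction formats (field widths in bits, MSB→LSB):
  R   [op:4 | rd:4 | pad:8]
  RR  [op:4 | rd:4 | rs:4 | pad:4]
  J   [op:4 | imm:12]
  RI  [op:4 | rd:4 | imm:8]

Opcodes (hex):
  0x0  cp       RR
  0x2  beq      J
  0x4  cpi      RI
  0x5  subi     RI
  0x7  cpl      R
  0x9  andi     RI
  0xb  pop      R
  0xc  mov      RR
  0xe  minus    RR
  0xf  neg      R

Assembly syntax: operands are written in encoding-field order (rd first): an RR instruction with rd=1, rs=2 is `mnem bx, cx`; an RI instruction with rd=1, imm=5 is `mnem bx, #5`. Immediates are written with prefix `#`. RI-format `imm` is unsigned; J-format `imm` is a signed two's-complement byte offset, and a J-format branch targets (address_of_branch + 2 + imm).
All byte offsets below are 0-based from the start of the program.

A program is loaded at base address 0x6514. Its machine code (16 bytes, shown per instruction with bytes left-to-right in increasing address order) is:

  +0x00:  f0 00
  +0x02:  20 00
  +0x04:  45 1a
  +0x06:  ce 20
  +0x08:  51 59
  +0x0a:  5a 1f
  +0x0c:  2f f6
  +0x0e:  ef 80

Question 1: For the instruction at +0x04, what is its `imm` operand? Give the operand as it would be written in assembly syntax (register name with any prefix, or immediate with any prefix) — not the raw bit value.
+0x04: 45 1a ⇒ word 0x451a (big)
  top 4b → 0x4 → cpi [RI]
  rd: (w>>8)&0xf=0x5 → di
  imm: (w>>0)&0xff=0x1a → #26

#26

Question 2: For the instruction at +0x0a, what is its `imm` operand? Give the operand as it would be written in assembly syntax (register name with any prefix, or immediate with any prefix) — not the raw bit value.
#31

+0x0a: 5a 1f ⇒ word 0x5a1f (big)
  top 4b → 0x5 → subi [RI]
  rd@[11:8]=0xa ⇒ r10
  imm@[7:0]=0x1f ⇒ #31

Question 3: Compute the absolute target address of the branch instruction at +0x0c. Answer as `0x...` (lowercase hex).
0x6518

+0x0c: 2f f6 ⇒ word 0x2ff6 (big)
  top 4b → 0x2 → beq [J]
  imm@[11:0]=0xff6 (s12→-10) ⇒ #-10
  target = base 0x6514 + off 0x0c + 2 + imm -10 = 0x6518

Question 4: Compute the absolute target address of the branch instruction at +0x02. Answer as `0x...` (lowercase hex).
0x6518

[02] 20 00 → 0x2000
  opcode bits[15:12]=0x2: beq/J
  [11:0] imm=0 = #0
  target = base 0x6514 + off 0x02 + 2 + imm 0 = 0x6518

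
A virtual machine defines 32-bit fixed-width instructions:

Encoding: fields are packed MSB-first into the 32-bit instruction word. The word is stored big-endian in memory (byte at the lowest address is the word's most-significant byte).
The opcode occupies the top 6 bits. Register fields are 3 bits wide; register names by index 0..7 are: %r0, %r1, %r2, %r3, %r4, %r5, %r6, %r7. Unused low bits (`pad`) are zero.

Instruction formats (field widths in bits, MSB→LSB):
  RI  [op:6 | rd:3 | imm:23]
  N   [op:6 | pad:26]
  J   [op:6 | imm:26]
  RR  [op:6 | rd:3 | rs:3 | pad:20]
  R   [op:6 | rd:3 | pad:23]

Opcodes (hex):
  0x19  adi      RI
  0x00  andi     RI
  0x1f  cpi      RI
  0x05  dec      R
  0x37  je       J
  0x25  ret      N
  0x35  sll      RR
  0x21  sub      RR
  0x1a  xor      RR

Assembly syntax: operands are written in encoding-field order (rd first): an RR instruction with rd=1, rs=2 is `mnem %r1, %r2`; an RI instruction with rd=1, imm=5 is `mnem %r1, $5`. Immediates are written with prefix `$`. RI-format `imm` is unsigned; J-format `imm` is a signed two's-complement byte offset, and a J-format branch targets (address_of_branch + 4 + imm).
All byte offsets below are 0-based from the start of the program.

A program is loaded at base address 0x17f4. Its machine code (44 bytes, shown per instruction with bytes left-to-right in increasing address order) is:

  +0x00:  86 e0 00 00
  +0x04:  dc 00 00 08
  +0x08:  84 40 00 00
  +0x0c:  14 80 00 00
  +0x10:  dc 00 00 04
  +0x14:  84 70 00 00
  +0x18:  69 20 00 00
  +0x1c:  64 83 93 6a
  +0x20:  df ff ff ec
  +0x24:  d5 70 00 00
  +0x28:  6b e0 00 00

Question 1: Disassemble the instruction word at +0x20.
+0x20: df ff ff ec ⇒ word 0xdfffffec (big)
  opcode bits[31:26]=0x37: je/J
  [25:0] imm=67108844 (s26→-20) = $-20

je $-20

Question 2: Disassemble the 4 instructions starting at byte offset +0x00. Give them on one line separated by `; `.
sub %r5, %r6; je $8; sub %r0, %r4; dec %r1

[00] 86 e0 00 00 → 0x86e00000
  opcode bits[31:26]=0x21: sub/RR
  rd@[25:23]=0x5 ⇒ %r5
  rs@[22:20]=0x6 ⇒ %r6
[04] dc 00 00 08 → 0xdc000008
  opcode bits[31:26]=0x37: je/J
  imm@[25:0]=0x8 ⇒ $8
[08] 84 40 00 00 → 0x84400000
  opcode bits[31:26]=0x21: sub/RR
  rd@[25:23]=0x0 ⇒ %r0
  rs@[22:20]=0x4 ⇒ %r4
[0c] 14 80 00 00 → 0x14800000
  opcode bits[31:26]=0x5: dec/R
  rd@[25:23]=0x1 ⇒ %r1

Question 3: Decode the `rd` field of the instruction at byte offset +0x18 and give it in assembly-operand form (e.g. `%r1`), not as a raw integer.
@+18  big-endian(69 20 00 00) = 0x69200000
  op=0x69200000>>26=0x1a ⇒ xor (RR)
  rd@[25:23]=0x2 ⇒ %r2
  rs@[22:20]=0x2 ⇒ %r2

%r2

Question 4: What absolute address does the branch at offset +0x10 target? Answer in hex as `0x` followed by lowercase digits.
0x180c

@+10  big-endian(dc 00 00 04) = 0xdc000004
  op=0xdc000004>>26=0x37 ⇒ je (J)
  imm@[25:0]=0x4 ⇒ $4
  target = base 0x17f4 + off 0x10 + 4 + imm 4 = 0x180c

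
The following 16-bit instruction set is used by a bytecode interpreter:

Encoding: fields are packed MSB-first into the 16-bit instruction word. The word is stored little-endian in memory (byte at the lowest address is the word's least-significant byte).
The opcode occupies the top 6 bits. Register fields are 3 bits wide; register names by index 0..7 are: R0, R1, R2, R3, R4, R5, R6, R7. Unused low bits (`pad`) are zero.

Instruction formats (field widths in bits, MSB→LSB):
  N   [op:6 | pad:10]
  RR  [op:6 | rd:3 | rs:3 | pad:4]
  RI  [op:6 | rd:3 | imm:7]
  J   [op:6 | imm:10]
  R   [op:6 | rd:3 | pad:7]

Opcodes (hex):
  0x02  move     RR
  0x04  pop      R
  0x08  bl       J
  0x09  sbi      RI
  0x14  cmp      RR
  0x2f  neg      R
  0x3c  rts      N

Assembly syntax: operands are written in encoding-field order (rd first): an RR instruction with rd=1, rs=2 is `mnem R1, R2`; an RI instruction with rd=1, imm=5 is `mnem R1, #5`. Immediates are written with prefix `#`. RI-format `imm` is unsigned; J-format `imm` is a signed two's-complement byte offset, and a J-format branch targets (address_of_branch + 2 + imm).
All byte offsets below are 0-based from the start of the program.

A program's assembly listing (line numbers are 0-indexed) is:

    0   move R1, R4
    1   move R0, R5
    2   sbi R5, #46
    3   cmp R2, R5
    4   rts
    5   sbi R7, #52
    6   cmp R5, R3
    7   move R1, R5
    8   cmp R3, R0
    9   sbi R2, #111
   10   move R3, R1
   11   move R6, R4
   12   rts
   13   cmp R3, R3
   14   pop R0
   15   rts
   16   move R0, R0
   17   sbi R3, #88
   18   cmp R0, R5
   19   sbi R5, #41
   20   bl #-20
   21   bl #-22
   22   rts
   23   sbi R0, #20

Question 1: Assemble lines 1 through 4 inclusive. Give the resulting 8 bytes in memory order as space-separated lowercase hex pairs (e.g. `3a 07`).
50 08 ae 26 50 51 00 f0

L1: move op=0x2:6|rd=0:3|rs=5:3|pad=0:4 ⇒ 0x0850 ⇒ little 50 08
L2: sbi op=0x9:6|rd=5:3|imm=46:7 ⇒ 0x26ae ⇒ little ae 26
L3: cmp op=0x14:6|rd=2:3|rs=5:3|pad=0:4 ⇒ 0x5150 ⇒ little 50 51
L4: rts op=0x3c:6|pad=0:10 ⇒ 0xf000 ⇒ little 00 f0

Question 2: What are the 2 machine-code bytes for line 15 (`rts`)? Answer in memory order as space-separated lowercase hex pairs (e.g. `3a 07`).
15. rts fields op=0x3c:6|pad=0:10 → word f000h → 00 f0

00 f0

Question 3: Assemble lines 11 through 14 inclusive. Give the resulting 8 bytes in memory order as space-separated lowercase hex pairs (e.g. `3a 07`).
11. move fields op=0x2:6|rd=6:3|rs=4:3|pad=0:4 → word 0b40h → 40 0b
12. rts fields op=0x3c:6|pad=0:10 → word f000h → 00 f0
13. cmp fields op=0x14:6|rd=3:3|rs=3:3|pad=0:4 → word 51b0h → b0 51
14. pop fields op=0x4:6|rd=0:3|pad=0:7 → word 1000h → 00 10

40 0b 00 f0 b0 51 00 10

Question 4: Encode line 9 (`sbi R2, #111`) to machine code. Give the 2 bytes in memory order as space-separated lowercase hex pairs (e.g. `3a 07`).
6f 25

line 9 (sbi): pack op=0x9:6|rd=2:3|imm=111:7 = 0x256f; little→ 6f 25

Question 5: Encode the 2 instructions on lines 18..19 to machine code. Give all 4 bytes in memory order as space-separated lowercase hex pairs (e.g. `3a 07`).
L18: cmp op=0x14:6|rd=0:3|rs=5:3|pad=0:4 ⇒ 0x5050 ⇒ little 50 50
L19: sbi op=0x9:6|rd=5:3|imm=41:7 ⇒ 0x26a9 ⇒ little a9 26

50 50 a9 26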